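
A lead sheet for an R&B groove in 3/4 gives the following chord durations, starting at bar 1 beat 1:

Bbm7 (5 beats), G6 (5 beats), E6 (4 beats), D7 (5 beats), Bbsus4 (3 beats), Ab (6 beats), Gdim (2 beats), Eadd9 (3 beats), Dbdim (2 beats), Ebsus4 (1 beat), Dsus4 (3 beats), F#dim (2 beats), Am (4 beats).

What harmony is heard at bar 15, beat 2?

Beat 2 of bar 15 is beat (15−1)×3 + 2 = 44 overall.
Running totals: Bbm7 ends at 5, G6 ends at 10, E6 ends at 14, D7 ends at 19, Bbsus4 ends at 22, Ab ends at 28, Gdim ends at 30, Eadd9 ends at 33, Dbdim ends at 35, Ebsus4 ends at 36, Dsus4 ends at 39, F#dim ends at 41, Am ends at 45.
Beat 44 falls within Am.

Am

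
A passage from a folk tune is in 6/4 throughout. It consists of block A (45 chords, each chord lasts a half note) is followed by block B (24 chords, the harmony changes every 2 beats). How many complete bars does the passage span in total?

23 bars

A: 45 × 2 = 90 beats = 15 bars.
B: 24 × 2 = 48 beats = 8 bars.
Total: 15 + 8 = 23 bars.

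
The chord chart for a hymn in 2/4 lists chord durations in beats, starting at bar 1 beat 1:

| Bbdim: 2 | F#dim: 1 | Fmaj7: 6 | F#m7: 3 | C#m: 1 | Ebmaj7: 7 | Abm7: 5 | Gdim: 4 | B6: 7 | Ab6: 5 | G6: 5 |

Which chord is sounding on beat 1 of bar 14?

Beat 1 of bar 14 is beat (14−1)×2 + 1 = 27 overall.
Running totals: Bbdim ends at 2, F#dim ends at 3, Fmaj7 ends at 9, F#m7 ends at 12, C#m ends at 13, Ebmaj7 ends at 20, Abm7 ends at 25, Gdim ends at 29.
Beat 27 falls within Gdim.

Gdim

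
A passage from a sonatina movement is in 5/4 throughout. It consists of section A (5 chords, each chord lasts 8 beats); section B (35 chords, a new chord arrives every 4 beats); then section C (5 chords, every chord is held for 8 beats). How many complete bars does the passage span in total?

A: 5 × 8 = 40 beats = 8 bars.
B: 35 × 4 = 140 beats = 28 bars.
C: 5 × 8 = 40 beats = 8 bars.
Total: 8 + 28 + 8 = 44 bars.

44 bars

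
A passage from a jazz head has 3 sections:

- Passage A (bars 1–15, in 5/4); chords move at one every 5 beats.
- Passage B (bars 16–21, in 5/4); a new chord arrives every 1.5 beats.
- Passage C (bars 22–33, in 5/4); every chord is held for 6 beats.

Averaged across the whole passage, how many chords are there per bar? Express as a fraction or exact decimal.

A: 15 bars of 5 beats is 75 beats; at 5 beats each that's 15 chords.
B: 6 bars of 5 beats is 30 beats; at 1.5 beats each that's 20 chords.
C: 12 bars of 5 beats is 60 beats; at 6 beats each that's 10 chords.
Overall: 45 chords over 33 bars → 45/33 = 15/11 chords per bar.

15/11 chords per bar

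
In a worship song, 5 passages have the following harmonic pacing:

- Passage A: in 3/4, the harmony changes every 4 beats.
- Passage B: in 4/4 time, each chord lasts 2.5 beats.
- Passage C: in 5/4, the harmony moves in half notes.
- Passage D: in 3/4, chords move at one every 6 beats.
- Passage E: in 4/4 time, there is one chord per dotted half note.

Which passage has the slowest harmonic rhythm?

A: 3 beats/bar ÷ 4 beats/chord = 0.75 chords/bar.
B: 4 beats/bar ÷ 2.5 beats/chord = 1.6 chords/bar.
C: 5 beats/bar ÷ 2 beats/chord = 2.5 chords/bar.
D: 3 beats/bar ÷ 6 beats/chord = 0.5 chords/bar.
E: 4 beats/bar ÷ 3 beats/chord = 4/3 chords/bar.
Slowest is D at 0.5 chords/bar.

Passage D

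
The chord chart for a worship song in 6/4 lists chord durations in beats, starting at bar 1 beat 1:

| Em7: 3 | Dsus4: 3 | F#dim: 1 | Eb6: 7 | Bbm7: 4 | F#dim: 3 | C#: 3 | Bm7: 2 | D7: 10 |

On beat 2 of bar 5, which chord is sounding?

Bm7

Beat 2 of bar 5 is beat (5−1)×6 + 2 = 26 overall.
Running totals: Em7 ends at 3, Dsus4 ends at 6, F#dim ends at 7, Eb6 ends at 14, Bbm7 ends at 18, F#dim ends at 21, C# ends at 24, Bm7 ends at 26.
Beat 26 falls within Bm7.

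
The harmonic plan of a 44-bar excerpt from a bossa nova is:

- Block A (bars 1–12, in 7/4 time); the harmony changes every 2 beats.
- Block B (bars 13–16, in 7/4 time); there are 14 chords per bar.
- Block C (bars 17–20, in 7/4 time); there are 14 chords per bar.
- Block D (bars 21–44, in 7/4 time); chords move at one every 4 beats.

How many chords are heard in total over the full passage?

196 chords

A has 84 beats and chords last 2 each, so 42 chords.
B has 28 beats and chords last 0.5 each, so 56 chords.
C has 28 beats and chords last 0.5 each, so 56 chords.
D has 168 beats and chords last 4 each, so 42 chords.
Total: 42 + 56 + 56 + 42 = 196.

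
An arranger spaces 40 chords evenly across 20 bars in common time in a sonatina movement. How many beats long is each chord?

2 beats

20 bars × 4 beats/bar = 80 beats total.
80 beats ÷ 40 chords = 2 beats per chord.
(That is a half note.)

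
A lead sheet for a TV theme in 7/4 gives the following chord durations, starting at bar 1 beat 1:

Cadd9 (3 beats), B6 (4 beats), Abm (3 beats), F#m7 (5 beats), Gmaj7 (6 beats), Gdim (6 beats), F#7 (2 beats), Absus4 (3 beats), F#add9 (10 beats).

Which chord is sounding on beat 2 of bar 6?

F#add9

Beat 2 of bar 6 is beat (6−1)×7 + 2 = 37 overall.
Running totals: Cadd9 ends at 3, B6 ends at 7, Abm ends at 10, F#m7 ends at 15, Gmaj7 ends at 21, Gdim ends at 27, F#7 ends at 29, Absus4 ends at 32, F#add9 ends at 42.
Beat 37 falls within F#add9.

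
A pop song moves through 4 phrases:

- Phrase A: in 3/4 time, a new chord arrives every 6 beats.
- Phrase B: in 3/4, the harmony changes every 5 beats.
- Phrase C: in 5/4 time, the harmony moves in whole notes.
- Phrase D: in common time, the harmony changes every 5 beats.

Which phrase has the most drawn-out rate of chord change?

Phrase A

A: 3 beats/bar ÷ 6 beats/chord = 0.5 chords/bar.
B: 3 beats/bar ÷ 5 beats/chord = 0.6 chords/bar.
C: 5 beats/bar ÷ 4 beats/chord = 1.25 chords/bar.
D: 4 beats/bar ÷ 5 beats/chord = 0.8 chords/bar.
Slowest is A at 0.5 chords/bar.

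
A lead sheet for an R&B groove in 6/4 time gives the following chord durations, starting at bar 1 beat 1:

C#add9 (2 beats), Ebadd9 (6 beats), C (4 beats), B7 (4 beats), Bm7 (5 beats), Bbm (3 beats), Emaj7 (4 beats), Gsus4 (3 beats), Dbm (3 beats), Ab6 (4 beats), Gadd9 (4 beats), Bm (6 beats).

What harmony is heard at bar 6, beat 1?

Gsus4

Beat 1 of bar 6 is beat (6−1)×6 + 1 = 31 overall.
Running totals: C#add9 ends at 2, Ebadd9 ends at 8, C ends at 12, B7 ends at 16, Bm7 ends at 21, Bbm ends at 24, Emaj7 ends at 28, Gsus4 ends at 31.
Beat 31 falls within Gsus4.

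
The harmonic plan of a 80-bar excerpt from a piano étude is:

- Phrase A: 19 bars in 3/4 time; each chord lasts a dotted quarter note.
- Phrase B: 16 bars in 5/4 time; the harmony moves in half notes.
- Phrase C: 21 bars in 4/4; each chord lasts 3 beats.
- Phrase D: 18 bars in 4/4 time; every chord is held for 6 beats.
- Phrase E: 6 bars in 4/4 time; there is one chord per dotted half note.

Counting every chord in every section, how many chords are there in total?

A: 19 bars × 3 beats = 57 beats; 1.5 beats/chord → 38 chords.
B: 16 bars × 5 beats = 80 beats; 2 beats/chord → 40 chords.
C: 21 bars × 4 beats = 84 beats; 3 beats/chord → 28 chords.
D: 18 bars × 4 beats = 72 beats; 6 beats/chord → 12 chords.
E: 6 bars × 4 beats = 24 beats; 3 beats/chord → 8 chords.
Total: 38 + 40 + 28 + 12 + 8 = 126.

126 chords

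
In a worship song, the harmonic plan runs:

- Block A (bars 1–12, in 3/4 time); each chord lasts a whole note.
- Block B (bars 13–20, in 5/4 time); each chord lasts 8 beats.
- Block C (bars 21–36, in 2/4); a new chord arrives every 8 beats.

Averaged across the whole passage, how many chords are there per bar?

0.5 chords per bar

A: 12 × 3 = 36 beats ÷ 4 = 9 chords.
B: 8 × 5 = 40 beats ÷ 8 = 5 chords.
C: 16 × 2 = 32 beats ÷ 8 = 4 chords.
Overall: 18 chords over 36 bars → 18/36 = 0.5 chords per bar.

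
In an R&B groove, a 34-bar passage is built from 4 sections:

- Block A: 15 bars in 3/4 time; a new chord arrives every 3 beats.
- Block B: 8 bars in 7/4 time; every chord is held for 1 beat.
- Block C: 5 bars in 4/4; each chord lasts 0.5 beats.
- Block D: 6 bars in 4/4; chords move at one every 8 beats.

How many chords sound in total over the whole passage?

A has 45 beats and chords last 3 each, so 15 chords.
B has 56 beats and chords last 1 each, so 56 chords.
C has 20 beats and chords last 0.5 each, so 40 chords.
D has 24 beats and chords last 8 each, so 3 chords.
Total: 15 + 56 + 40 + 3 = 114.

114 chords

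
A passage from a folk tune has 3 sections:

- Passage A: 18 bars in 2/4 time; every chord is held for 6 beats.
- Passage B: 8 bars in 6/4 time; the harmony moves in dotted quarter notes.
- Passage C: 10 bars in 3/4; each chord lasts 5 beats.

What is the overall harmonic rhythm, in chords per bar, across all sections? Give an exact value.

11/9 chords per bar

A: 18 × 2 = 36 beats ÷ 6 = 6 chords.
B: 8 × 6 = 48 beats ÷ 1.5 = 32 chords.
C: 10 × 3 = 30 beats ÷ 5 = 6 chords.
Overall: 44 chords over 36 bars → 44/36 = 11/9 chords per bar.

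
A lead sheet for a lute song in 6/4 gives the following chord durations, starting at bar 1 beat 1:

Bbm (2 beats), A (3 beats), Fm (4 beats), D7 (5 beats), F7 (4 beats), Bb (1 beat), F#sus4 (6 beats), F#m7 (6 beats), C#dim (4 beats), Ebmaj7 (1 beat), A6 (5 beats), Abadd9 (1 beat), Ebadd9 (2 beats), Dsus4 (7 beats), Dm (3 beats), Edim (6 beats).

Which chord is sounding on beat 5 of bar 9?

Dm

Beat 5 of bar 9 is beat (9−1)×6 + 5 = 53 overall.
Running totals: Bbm ends at 2, A ends at 5, Fm ends at 9, D7 ends at 14, F7 ends at 18, Bb ends at 19, F#sus4 ends at 25, F#m7 ends at 31, C#dim ends at 35, Ebmaj7 ends at 36, A6 ends at 41, Abadd9 ends at 42, Ebadd9 ends at 44, Dsus4 ends at 51, Dm ends at 54.
Beat 53 falls within Dm.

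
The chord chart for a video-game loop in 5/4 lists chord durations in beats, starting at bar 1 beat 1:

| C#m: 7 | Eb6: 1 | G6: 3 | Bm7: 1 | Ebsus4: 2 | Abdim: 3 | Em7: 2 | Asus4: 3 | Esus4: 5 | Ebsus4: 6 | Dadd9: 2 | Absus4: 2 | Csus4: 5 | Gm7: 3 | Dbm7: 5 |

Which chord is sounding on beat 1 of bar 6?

Esus4

Beat 1 of bar 6 is beat (6−1)×5 + 1 = 26 overall.
Running totals: C#m ends at 7, Eb6 ends at 8, G6 ends at 11, Bm7 ends at 12, Ebsus4 ends at 14, Abdim ends at 17, Em7 ends at 19, Asus4 ends at 22, Esus4 ends at 27.
Beat 26 falls within Esus4.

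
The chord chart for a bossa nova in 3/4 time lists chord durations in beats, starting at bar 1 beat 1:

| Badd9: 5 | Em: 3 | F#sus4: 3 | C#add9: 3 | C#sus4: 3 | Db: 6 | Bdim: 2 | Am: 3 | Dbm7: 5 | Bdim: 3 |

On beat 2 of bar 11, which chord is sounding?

Dbm7

Beat 2 of bar 11 is beat (11−1)×3 + 2 = 32 overall.
Running totals: Badd9 ends at 5, Em ends at 8, F#sus4 ends at 11, C#add9 ends at 14, C#sus4 ends at 17, Db ends at 23, Bdim ends at 25, Am ends at 28, Dbm7 ends at 33.
Beat 32 falls within Dbm7.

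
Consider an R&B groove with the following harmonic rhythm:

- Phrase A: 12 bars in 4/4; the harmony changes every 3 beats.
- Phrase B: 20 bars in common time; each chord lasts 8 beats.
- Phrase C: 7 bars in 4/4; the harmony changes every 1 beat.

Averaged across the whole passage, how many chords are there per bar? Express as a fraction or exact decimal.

A: 12 bars of 4 beats is 48 beats; at 3 beats each that's 16 chords.
B: 20 bars of 4 beats is 80 beats; at 8 beats each that's 10 chords.
C: 7 bars of 4 beats is 28 beats; at 1 beat each that's 28 chords.
Overall: 54 chords over 39 bars → 54/39 = 18/13 chords per bar.

18/13 chords per bar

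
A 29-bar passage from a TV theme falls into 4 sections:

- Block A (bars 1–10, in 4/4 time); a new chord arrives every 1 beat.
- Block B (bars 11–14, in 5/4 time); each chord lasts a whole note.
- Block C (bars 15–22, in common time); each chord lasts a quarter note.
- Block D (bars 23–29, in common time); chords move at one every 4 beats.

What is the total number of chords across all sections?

A: 10 bars × 4 beats = 40 beats; 1 beat/chord → 40 chords.
B: 4 bars × 5 beats = 20 beats; 4 beats/chord → 5 chords.
C: 8 bars × 4 beats = 32 beats; 1 beat/chord → 32 chords.
D: 7 bars × 4 beats = 28 beats; 4 beats/chord → 7 chords.
Total: 40 + 5 + 32 + 7 = 84.

84 chords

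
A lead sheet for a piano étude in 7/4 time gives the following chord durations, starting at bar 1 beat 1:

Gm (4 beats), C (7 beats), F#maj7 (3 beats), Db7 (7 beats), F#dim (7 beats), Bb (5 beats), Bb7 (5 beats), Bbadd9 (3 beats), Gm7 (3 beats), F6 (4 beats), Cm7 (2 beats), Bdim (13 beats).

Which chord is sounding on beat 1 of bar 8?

Cm7

Beat 1 of bar 8 is beat (8−1)×7 + 1 = 50 overall.
Running totals: Gm ends at 4, C ends at 11, F#maj7 ends at 14, Db7 ends at 21, F#dim ends at 28, Bb ends at 33, Bb7 ends at 38, Bbadd9 ends at 41, Gm7 ends at 44, F6 ends at 48, Cm7 ends at 50.
Beat 50 falls within Cm7.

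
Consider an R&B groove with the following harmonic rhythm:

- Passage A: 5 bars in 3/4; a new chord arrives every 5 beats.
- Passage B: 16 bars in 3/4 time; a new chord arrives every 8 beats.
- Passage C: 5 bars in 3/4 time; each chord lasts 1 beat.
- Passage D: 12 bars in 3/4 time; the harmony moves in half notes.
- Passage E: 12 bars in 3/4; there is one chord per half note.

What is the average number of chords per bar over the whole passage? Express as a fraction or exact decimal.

1.2 chords per bar

A: 5 bars of 3 beats is 15 beats; at 5 beats each that's 3 chords.
B: 16 bars of 3 beats is 48 beats; at 8 beats each that's 6 chords.
C: 5 bars of 3 beats is 15 beats; at 1 beat each that's 15 chords.
D: 12 bars of 3 beats is 36 beats; at 2 beats each that's 18 chords.
E: 12 bars of 3 beats is 36 beats; at 2 beats each that's 18 chords.
Overall: 60 chords over 50 bars → 60/50 = 1.2 chords per bar.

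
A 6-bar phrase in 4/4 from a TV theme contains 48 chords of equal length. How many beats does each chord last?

6 bars × 4 beats/bar = 24 beats total.
24 beats ÷ 48 chords = 0.5 beats per chord.
(That is an eighth note.)

0.5 beats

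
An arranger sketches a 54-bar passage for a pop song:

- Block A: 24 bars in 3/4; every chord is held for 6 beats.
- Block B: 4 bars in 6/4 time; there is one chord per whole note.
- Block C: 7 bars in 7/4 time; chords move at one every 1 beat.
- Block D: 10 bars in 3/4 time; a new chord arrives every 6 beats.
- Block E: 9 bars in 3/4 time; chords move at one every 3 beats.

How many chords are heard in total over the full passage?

81 chords

A: 24·3 = 72 beats, 72/6 = 12 chords.
B: 4·6 = 24 beats, 24/4 = 6 chords.
C: 7·7 = 49 beats, 49/1 = 49 chords.
D: 10·3 = 30 beats, 30/6 = 5 chords.
E: 9·3 = 27 beats, 27/3 = 9 chords.
Total: 12 + 6 + 49 + 5 + 9 = 81.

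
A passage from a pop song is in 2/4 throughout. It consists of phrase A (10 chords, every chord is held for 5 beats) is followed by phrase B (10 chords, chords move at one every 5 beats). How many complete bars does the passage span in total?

A: 10 × 5 = 50 beats = 25 bars.
B: 10 × 5 = 50 beats = 25 bars.
Total: 25 + 25 = 50 bars.

50 bars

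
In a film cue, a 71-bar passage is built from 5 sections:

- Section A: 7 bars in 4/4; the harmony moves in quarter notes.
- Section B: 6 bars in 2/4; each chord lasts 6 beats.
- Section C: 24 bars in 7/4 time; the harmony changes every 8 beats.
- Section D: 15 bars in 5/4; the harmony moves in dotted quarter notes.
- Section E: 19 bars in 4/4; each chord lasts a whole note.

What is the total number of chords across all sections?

A: 7·4 = 28 beats, 28/1 = 28 chords.
B: 6·2 = 12 beats, 12/6 = 2 chords.
C: 24·7 = 168 beats, 168/8 = 21 chords.
D: 15·5 = 75 beats, 75/1.5 = 50 chords.
E: 19·4 = 76 beats, 76/4 = 19 chords.
Total: 28 + 2 + 21 + 50 + 19 = 120.

120 chords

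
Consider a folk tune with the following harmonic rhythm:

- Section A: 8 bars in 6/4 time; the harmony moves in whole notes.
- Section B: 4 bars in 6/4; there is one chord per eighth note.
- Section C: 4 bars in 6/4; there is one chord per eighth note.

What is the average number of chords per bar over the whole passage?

A: 8 × 6 = 48 beats ÷ 4 = 12 chords.
B: 4 × 6 = 24 beats ÷ 0.5 = 48 chords.
C: 4 × 6 = 24 beats ÷ 0.5 = 48 chords.
Overall: 108 chords over 16 bars → 108/16 = 6.75 chords per bar.

6.75 chords per bar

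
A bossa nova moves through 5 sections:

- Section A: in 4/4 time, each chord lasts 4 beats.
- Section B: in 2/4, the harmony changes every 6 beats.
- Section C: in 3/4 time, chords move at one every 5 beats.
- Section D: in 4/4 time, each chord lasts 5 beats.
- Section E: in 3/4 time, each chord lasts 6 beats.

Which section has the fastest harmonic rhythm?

Section A

A: 4/4 = 1 chord/bar.
B: 2/6 = 1/3 chords/bar.
C: 3/5 = 0.6 chords/bar.
D: 4/5 = 0.8 chords/bar.
E: 3/6 = 0.5 chords/bar.
Fastest is A at 1 chords/bar.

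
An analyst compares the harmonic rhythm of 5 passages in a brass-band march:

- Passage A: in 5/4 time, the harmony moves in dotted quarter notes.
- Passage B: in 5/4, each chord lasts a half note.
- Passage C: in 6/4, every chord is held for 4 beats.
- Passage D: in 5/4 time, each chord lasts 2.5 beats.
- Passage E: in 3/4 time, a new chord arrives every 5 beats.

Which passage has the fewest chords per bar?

A: each chord is 1.5 beats in 5/4, so 10/3 per bar.
B: each chord is 2 beats in 5/4, so 2.5 per bar.
C: each chord is 4 beats in 6/4, so 1.5 per bar.
D: each chord is 2.5 beats in 5/4, so 2 per bar.
E: each chord is 5 beats in 3/4, so 0.6 per bar.
Slowest is E at 0.6 chords/bar.

Passage E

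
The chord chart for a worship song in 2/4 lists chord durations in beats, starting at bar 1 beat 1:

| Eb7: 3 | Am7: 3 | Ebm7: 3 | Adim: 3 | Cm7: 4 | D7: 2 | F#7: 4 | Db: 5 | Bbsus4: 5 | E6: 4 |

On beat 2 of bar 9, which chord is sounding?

Beat 2 of bar 9 is beat (9−1)×2 + 2 = 18 overall.
Running totals: Eb7 ends at 3, Am7 ends at 6, Ebm7 ends at 9, Adim ends at 12, Cm7 ends at 16, D7 ends at 18.
Beat 18 falls within D7.

D7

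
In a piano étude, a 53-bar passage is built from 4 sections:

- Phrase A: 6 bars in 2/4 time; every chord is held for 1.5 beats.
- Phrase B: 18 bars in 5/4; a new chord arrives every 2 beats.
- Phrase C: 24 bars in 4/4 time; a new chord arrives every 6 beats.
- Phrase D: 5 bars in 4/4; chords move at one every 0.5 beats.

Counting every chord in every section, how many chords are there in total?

109 chords

A: 6 bars × 2 beats = 12 beats; 1.5 beats/chord → 8 chords.
B: 18 bars × 5 beats = 90 beats; 2 beats/chord → 45 chords.
C: 24 bars × 4 beats = 96 beats; 6 beats/chord → 16 chords.
D: 5 bars × 4 beats = 20 beats; 0.5 beats/chord → 40 chords.
Total: 8 + 45 + 16 + 40 = 109.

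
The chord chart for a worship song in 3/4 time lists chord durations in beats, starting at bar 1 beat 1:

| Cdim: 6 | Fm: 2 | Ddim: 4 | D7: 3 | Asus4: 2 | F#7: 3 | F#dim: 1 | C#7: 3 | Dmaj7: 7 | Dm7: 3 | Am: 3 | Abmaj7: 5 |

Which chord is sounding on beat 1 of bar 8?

Beat 1 of bar 8 is beat (8−1)×3 + 1 = 22 overall.
Running totals: Cdim ends at 6, Fm ends at 8, Ddim ends at 12, D7 ends at 15, Asus4 ends at 17, F#7 ends at 20, F#dim ends at 21, C#7 ends at 24.
Beat 22 falls within C#7.

C#7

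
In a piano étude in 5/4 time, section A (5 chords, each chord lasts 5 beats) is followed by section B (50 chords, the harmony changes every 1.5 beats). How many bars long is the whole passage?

20 bars

A: 5 × 5 = 25 beats = 5 bars.
B: 50 × 1.5 = 75 beats = 15 bars.
Total: 5 + 15 = 20 bars.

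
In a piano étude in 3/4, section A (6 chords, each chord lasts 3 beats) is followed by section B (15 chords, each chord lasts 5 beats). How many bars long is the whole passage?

A: 6 × 3 = 18 beats = 6 bars.
B: 15 × 5 = 75 beats = 25 bars.
Total: 6 + 25 = 31 bars.

31 bars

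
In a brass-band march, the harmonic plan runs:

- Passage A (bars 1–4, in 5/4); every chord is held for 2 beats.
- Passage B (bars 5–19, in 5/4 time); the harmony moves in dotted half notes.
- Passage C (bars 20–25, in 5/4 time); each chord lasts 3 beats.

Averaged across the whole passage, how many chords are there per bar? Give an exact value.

A: 4 bars of 5 beats is 20 beats; at 2 beats each that's 10 chords.
B: 15 bars of 5 beats is 75 beats; at 3 beats each that's 25 chords.
C: 6 bars of 5 beats is 30 beats; at 3 beats each that's 10 chords.
Overall: 45 chords over 25 bars → 45/25 = 1.8 chords per bar.

1.8 chords per bar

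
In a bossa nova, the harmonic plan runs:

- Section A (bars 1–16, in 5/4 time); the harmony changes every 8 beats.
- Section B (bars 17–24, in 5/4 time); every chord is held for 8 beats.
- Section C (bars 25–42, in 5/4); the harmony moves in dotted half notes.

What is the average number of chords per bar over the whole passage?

A: 16 bars of 5 beats is 80 beats; at 8 beats each that's 10 chords.
B: 8 bars of 5 beats is 40 beats; at 8 beats each that's 5 chords.
C: 18 bars of 5 beats is 90 beats; at 3 beats each that's 30 chords.
Overall: 45 chords over 42 bars → 45/42 = 15/14 chords per bar.

15/14 chords per bar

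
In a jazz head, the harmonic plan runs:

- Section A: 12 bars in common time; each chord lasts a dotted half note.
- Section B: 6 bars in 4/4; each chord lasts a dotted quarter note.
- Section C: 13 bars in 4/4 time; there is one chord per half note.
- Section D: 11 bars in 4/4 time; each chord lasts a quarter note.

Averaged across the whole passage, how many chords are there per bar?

17/7 chords per bar

A: 12 bars of 4 beats is 48 beats; at 3 beats each that's 16 chords.
B: 6 bars of 4 beats is 24 beats; at 1.5 beats each that's 16 chords.
C: 13 bars of 4 beats is 52 beats; at 2 beats each that's 26 chords.
D: 11 bars of 4 beats is 44 beats; at 1 beat each that's 44 chords.
Overall: 102 chords over 42 bars → 102/42 = 17/7 chords per bar.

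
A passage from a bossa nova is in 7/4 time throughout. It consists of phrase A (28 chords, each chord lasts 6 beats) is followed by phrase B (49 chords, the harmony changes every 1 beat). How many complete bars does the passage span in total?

31 bars

A: 28 × 6 = 168 beats = 24 bars.
B: 49 × 1 = 49 beats = 7 bars.
Total: 24 + 7 = 31 bars.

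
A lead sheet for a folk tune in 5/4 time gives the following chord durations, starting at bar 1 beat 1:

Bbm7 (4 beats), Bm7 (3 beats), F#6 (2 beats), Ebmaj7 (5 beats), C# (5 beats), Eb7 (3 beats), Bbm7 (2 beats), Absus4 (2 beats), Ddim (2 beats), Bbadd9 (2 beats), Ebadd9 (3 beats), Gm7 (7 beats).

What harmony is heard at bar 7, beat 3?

Ebadd9

Beat 3 of bar 7 is beat (7−1)×5 + 3 = 33 overall.
Running totals: Bbm7 ends at 4, Bm7 ends at 7, F#6 ends at 9, Ebmaj7 ends at 14, C# ends at 19, Eb7 ends at 22, Bbm7 ends at 24, Absus4 ends at 26, Ddim ends at 28, Bbadd9 ends at 30, Ebadd9 ends at 33.
Beat 33 falls within Ebadd9.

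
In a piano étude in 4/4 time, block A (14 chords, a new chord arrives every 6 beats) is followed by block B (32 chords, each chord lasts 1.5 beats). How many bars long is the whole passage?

A: 14 × 6 = 84 beats = 21 bars.
B: 32 × 1.5 = 48 beats = 12 bars.
Total: 21 + 12 = 33 bars.

33 bars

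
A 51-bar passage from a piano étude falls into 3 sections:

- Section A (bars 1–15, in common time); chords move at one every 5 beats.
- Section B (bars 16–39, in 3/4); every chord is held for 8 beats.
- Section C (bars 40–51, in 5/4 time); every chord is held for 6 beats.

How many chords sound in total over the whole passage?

A has 60 beats and chords last 5 each, so 12 chords.
B has 72 beats and chords last 8 each, so 9 chords.
C has 60 beats and chords last 6 each, so 10 chords.
Total: 12 + 9 + 10 = 31.

31 chords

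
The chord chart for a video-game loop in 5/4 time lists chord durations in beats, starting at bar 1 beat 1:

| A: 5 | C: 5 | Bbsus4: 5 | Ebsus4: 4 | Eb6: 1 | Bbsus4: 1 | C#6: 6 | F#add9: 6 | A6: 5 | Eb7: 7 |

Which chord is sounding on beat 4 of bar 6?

Beat 4 of bar 6 is beat (6−1)×5 + 4 = 29 overall.
Running totals: A ends at 5, C ends at 10, Bbsus4 ends at 15, Ebsus4 ends at 19, Eb6 ends at 20, Bbsus4 ends at 21, C#6 ends at 27, F#add9 ends at 33.
Beat 29 falls within F#add9.

F#add9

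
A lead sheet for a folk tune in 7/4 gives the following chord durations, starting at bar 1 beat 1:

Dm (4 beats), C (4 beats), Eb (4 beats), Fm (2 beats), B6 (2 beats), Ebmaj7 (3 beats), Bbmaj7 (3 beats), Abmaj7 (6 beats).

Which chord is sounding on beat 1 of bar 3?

B6

Beat 1 of bar 3 is beat (3−1)×7 + 1 = 15 overall.
Running totals: Dm ends at 4, C ends at 8, Eb ends at 12, Fm ends at 14, B6 ends at 16.
Beat 15 falls within B6.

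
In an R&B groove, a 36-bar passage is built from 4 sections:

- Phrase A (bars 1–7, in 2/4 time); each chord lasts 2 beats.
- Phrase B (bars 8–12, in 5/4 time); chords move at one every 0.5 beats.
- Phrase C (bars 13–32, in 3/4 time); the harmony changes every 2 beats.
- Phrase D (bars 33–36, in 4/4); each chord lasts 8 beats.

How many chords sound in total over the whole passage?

A has 14 beats and chords last 2 each, so 7 chords.
B has 25 beats and chords last 0.5 each, so 50 chords.
C has 60 beats and chords last 2 each, so 30 chords.
D has 16 beats and chords last 8 each, so 2 chords.
Total: 7 + 50 + 30 + 2 = 89.

89 chords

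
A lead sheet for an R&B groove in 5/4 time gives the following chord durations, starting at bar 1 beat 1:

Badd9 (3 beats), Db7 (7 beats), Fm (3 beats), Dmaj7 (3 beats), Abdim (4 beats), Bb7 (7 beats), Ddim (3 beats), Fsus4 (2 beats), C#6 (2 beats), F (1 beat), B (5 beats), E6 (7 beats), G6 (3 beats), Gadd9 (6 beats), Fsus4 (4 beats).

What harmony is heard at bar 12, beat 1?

Beat 1 of bar 12 is beat (12−1)×5 + 1 = 56 overall.
Running totals: Badd9 ends at 3, Db7 ends at 10, Fm ends at 13, Dmaj7 ends at 16, Abdim ends at 20, Bb7 ends at 27, Ddim ends at 30, Fsus4 ends at 32, C#6 ends at 34, F ends at 35, B ends at 40, E6 ends at 47, G6 ends at 50, Gadd9 ends at 56.
Beat 56 falls within Gadd9.

Gadd9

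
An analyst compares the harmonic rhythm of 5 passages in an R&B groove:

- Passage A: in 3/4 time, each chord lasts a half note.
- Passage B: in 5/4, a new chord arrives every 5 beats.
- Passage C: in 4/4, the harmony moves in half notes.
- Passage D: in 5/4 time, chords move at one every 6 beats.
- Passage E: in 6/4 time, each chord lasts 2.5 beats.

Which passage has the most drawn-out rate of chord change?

A: each chord is 2 beats in 3/4, so 1.5 per bar.
B: each chord is 5 beats in 5/4, so 1 per bar.
C: each chord is 2 beats in 4/4, so 2 per bar.
D: each chord is 6 beats in 5/4, so 5/6 per bar.
E: each chord is 2.5 beats in 6/4, so 2.4 per bar.
Slowest is D at 5/6 chords/bar.

Passage D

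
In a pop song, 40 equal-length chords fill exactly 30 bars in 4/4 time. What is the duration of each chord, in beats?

3 beats

30 bars × 4 beats/bar = 120 beats total.
120 beats ÷ 40 chords = 3 beats per chord.
(That is a dotted half note.)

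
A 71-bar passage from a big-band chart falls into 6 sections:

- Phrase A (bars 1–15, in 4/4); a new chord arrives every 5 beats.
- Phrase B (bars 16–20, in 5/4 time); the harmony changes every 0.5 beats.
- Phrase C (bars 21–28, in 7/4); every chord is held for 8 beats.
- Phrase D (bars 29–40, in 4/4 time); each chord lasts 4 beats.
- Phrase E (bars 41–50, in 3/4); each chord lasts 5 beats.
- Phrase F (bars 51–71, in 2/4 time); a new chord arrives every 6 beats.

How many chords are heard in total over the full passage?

94 chords

A has 60 beats and chords last 5 each, so 12 chords.
B has 25 beats and chords last 0.5 each, so 50 chords.
C has 56 beats and chords last 8 each, so 7 chords.
D has 48 beats and chords last 4 each, so 12 chords.
E has 30 beats and chords last 5 each, so 6 chords.
F has 42 beats and chords last 6 each, so 7 chords.
Total: 12 + 50 + 7 + 12 + 6 + 7 = 94.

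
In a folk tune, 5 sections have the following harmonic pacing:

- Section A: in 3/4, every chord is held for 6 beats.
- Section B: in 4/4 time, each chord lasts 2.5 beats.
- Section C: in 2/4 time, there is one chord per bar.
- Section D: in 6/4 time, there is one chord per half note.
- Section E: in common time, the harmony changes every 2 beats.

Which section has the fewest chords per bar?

A: 3 beats/bar ÷ 6 beats/chord = 0.5 chords/bar.
B: 4 beats/bar ÷ 2.5 beats/chord = 1.6 chords/bar.
C: 2 beats/bar ÷ 2 beats/chord = 1 chord/bar.
D: 6 beats/bar ÷ 2 beats/chord = 3 chords/bar.
E: 4 beats/bar ÷ 2 beats/chord = 2 chords/bar.
Slowest is A at 0.5 chords/bar.

Section A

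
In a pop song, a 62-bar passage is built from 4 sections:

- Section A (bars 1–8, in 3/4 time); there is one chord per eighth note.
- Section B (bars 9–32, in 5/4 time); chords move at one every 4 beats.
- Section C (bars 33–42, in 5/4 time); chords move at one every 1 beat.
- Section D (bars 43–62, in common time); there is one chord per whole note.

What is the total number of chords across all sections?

A: 8 bars × 3 beats = 24 beats; 0.5 beats/chord → 48 chords.
B: 24 bars × 5 beats = 120 beats; 4 beats/chord → 30 chords.
C: 10 bars × 5 beats = 50 beats; 1 beat/chord → 50 chords.
D: 20 bars × 4 beats = 80 beats; 4 beats/chord → 20 chords.
Total: 48 + 30 + 50 + 20 = 148.

148 chords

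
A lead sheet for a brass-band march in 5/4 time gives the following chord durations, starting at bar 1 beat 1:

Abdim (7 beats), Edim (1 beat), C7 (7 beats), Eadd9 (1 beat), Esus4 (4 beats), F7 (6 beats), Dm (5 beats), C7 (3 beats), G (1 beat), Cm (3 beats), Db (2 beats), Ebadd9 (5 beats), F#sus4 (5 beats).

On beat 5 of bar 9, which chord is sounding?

Beat 5 of bar 9 is beat (9−1)×5 + 5 = 45 overall.
Running totals: Abdim ends at 7, Edim ends at 8, C7 ends at 15, Eadd9 ends at 16, Esus4 ends at 20, F7 ends at 26, Dm ends at 31, C7 ends at 34, G ends at 35, Cm ends at 38, Db ends at 40, Ebadd9 ends at 45.
Beat 45 falls within Ebadd9.

Ebadd9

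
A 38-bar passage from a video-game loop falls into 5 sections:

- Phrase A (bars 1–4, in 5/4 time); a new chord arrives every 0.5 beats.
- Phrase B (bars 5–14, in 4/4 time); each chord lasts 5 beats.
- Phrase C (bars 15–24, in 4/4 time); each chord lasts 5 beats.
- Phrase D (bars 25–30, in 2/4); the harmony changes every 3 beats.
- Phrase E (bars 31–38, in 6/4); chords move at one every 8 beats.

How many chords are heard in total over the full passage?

A: 4 bars × 5 beats = 20 beats; 0.5 beats/chord → 40 chords.
B: 10 bars × 4 beats = 40 beats; 5 beats/chord → 8 chords.
C: 10 bars × 4 beats = 40 beats; 5 beats/chord → 8 chords.
D: 6 bars × 2 beats = 12 beats; 3 beats/chord → 4 chords.
E: 8 bars × 6 beats = 48 beats; 8 beats/chord → 6 chords.
Total: 40 + 8 + 8 + 4 + 6 = 66.

66 chords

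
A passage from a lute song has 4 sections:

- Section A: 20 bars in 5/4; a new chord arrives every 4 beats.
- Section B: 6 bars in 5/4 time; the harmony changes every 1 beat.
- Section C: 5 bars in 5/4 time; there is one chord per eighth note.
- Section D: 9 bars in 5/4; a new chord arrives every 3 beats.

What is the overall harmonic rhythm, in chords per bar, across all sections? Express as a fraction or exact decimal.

A: 20 × 5 = 100 beats ÷ 4 = 25 chords.
B: 6 × 5 = 30 beats ÷ 1 = 30 chords.
C: 5 × 5 = 25 beats ÷ 0.5 = 50 chords.
D: 9 × 5 = 45 beats ÷ 3 = 15 chords.
Overall: 120 chords over 40 bars → 120/40 = 3 chords per bar.

3 chords per bar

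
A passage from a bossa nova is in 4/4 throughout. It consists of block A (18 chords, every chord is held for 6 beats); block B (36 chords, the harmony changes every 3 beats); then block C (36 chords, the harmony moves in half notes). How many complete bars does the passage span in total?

A: 18 × 6 = 108 beats = 27 bars.
B: 36 × 3 = 108 beats = 27 bars.
C: 36 × 2 = 72 beats = 18 bars.
Total: 27 + 27 + 18 = 72 bars.

72 bars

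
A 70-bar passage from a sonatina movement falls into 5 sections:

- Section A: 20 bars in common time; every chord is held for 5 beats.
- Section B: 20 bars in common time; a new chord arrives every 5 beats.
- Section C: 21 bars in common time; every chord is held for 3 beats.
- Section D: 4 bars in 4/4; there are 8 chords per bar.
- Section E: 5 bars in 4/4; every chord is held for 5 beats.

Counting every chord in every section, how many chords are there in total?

A: 20 bars × 4 beats = 80 beats; 5 beats/chord → 16 chords.
B: 20 bars × 4 beats = 80 beats; 5 beats/chord → 16 chords.
C: 21 bars × 4 beats = 84 beats; 3 beats/chord → 28 chords.
D: 4 bars × 4 beats = 16 beats; 0.5 beats/chord → 32 chords.
E: 5 bars × 4 beats = 20 beats; 5 beats/chord → 4 chords.
Total: 16 + 16 + 28 + 32 + 4 = 96.

96 chords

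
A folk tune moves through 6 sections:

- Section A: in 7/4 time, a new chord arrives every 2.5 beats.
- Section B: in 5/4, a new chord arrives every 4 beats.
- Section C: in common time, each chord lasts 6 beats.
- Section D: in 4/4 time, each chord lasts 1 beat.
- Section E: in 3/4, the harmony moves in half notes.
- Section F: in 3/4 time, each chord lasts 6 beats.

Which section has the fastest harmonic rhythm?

A: each chord is 2.5 beats in 7/4, so 2.8 per bar.
B: each chord is 4 beats in 5/4, so 1.25 per bar.
C: each chord is 6 beats in 4/4, so 2/3 per bar.
D: each chord is 1 beat in 4/4, so 4 per bar.
E: each chord is 2 beats in 3/4, so 1.5 per bar.
F: each chord is 6 beats in 3/4, so 0.5 per bar.
Fastest is D at 4 chords/bar.

Section D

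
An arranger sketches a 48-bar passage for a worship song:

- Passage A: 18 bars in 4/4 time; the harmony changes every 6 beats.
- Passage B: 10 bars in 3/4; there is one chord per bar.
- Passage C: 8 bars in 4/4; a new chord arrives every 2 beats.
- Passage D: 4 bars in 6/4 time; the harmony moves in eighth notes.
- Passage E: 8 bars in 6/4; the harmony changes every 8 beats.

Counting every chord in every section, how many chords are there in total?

92 chords

A: 18·4 = 72 beats, 72/6 = 12 chords.
B: 10·3 = 30 beats, 30/3 = 10 chords.
C: 8·4 = 32 beats, 32/2 = 16 chords.
D: 4·6 = 24 beats, 24/0.5 = 48 chords.
E: 8·6 = 48 beats, 48/8 = 6 chords.
Total: 12 + 10 + 16 + 48 + 6 = 92.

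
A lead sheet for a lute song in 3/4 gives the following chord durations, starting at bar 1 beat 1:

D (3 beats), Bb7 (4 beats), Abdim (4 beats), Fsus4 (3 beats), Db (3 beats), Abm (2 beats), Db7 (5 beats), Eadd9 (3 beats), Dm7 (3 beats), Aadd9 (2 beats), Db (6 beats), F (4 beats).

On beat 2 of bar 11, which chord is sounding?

Beat 2 of bar 11 is beat (11−1)×3 + 2 = 32 overall.
Running totals: D ends at 3, Bb7 ends at 7, Abdim ends at 11, Fsus4 ends at 14, Db ends at 17, Abm ends at 19, Db7 ends at 24, Eadd9 ends at 27, Dm7 ends at 30, Aadd9 ends at 32.
Beat 32 falls within Aadd9.

Aadd9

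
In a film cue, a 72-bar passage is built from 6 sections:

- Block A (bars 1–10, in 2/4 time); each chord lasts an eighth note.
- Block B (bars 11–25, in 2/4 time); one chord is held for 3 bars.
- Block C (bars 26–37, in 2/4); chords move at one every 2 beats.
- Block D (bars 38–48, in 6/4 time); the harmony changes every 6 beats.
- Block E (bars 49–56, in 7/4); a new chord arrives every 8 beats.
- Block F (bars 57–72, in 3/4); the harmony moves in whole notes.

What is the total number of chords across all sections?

87 chords

A: 10·2 = 20 beats, 20/0.5 = 40 chords.
B: 15·2 = 30 beats, 30/6 = 5 chords.
C: 12·2 = 24 beats, 24/2 = 12 chords.
D: 11·6 = 66 beats, 66/6 = 11 chords.
E: 8·7 = 56 beats, 56/8 = 7 chords.
F: 16·3 = 48 beats, 48/4 = 12 chords.
Total: 40 + 5 + 12 + 11 + 7 + 12 = 87.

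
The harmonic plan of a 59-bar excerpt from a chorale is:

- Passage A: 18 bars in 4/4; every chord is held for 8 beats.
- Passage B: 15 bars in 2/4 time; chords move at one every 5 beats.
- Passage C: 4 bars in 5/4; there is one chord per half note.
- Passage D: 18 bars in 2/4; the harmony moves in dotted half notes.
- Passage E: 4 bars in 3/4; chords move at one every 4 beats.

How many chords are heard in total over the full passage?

40 chords

A: 18·4 = 72 beats, 72/8 = 9 chords.
B: 15·2 = 30 beats, 30/5 = 6 chords.
C: 4·5 = 20 beats, 20/2 = 10 chords.
D: 18·2 = 36 beats, 36/3 = 12 chords.
E: 4·3 = 12 beats, 12/4 = 3 chords.
Total: 9 + 6 + 10 + 12 + 3 = 40.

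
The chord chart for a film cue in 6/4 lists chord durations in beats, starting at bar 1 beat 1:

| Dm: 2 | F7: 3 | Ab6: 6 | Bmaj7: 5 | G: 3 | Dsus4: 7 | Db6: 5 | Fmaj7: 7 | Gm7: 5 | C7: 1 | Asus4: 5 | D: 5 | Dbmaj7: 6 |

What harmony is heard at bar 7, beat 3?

Beat 3 of bar 7 is beat (7−1)×6 + 3 = 39 overall.
Running totals: Dm ends at 2, F7 ends at 5, Ab6 ends at 11, Bmaj7 ends at 16, G ends at 19, Dsus4 ends at 26, Db6 ends at 31, Fmaj7 ends at 38, Gm7 ends at 43.
Beat 39 falls within Gm7.

Gm7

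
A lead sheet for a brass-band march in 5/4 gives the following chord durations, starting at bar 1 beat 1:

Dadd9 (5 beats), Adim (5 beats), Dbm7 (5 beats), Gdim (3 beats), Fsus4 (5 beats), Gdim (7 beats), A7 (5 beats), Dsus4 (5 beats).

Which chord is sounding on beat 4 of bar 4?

Beat 4 of bar 4 is beat (4−1)×5 + 4 = 19 overall.
Running totals: Dadd9 ends at 5, Adim ends at 10, Dbm7 ends at 15, Gdim ends at 18, Fsus4 ends at 23.
Beat 19 falls within Fsus4.

Fsus4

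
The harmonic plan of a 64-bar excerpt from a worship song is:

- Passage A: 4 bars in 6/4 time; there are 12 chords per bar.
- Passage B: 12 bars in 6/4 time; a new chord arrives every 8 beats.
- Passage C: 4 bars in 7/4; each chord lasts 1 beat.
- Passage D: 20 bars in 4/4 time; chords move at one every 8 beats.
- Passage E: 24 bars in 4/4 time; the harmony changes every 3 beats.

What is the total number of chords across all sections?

127 chords

A: 4 bars × 6 beats = 24 beats; 0.5 beats/chord → 48 chords.
B: 12 bars × 6 beats = 72 beats; 8 beats/chord → 9 chords.
C: 4 bars × 7 beats = 28 beats; 1 beat/chord → 28 chords.
D: 20 bars × 4 beats = 80 beats; 8 beats/chord → 10 chords.
E: 24 bars × 4 beats = 96 beats; 3 beats/chord → 32 chords.
Total: 48 + 9 + 28 + 10 + 32 = 127.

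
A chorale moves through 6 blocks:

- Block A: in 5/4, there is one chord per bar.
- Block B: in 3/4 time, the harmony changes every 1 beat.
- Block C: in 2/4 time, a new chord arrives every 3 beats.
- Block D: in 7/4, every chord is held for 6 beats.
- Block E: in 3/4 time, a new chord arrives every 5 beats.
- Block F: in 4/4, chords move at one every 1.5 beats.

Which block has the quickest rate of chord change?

Block B

A: 5/5 = 1 chord/bar.
B: 3/1 = 3 chords/bar.
C: 2/3 = 2/3 chords/bar.
D: 7/6 = 7/6 chords/bar.
E: 3/5 = 0.6 chords/bar.
F: 4/1.5 = 8/3 chords/bar.
Fastest is B at 3 chords/bar.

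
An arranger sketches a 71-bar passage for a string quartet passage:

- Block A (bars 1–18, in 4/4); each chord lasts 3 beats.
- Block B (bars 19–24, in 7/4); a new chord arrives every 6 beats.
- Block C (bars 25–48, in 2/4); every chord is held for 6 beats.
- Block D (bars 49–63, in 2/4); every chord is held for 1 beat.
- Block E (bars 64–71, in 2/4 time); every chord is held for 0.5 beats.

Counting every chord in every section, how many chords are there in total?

A: 18·4 = 72 beats, 72/3 = 24 chords.
B: 6·7 = 42 beats, 42/6 = 7 chords.
C: 24·2 = 48 beats, 48/6 = 8 chords.
D: 15·2 = 30 beats, 30/1 = 30 chords.
E: 8·2 = 16 beats, 16/0.5 = 32 chords.
Total: 24 + 7 + 8 + 30 + 32 = 101.

101 chords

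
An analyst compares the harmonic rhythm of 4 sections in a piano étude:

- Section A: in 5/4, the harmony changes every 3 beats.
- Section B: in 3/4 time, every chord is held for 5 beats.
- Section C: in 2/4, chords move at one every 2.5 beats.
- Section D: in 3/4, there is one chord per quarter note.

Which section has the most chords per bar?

A: 5 beats/bar ÷ 3 beats/chord = 5/3 chords/bar.
B: 3 beats/bar ÷ 5 beats/chord = 0.6 chords/bar.
C: 2 beats/bar ÷ 2.5 beats/chord = 0.8 chords/bar.
D: 3 beats/bar ÷ 1 beat/chord = 3 chords/bar.
Fastest is D at 3 chords/bar.

Section D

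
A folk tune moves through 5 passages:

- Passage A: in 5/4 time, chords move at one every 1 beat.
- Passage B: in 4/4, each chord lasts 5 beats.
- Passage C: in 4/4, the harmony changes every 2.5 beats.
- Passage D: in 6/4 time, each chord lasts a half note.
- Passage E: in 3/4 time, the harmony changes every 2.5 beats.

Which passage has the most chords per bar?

A: 5/1 = 5 chords/bar.
B: 4/5 = 0.8 chords/bar.
C: 4/2.5 = 1.6 chords/bar.
D: 6/2 = 3 chords/bar.
E: 3/2.5 = 1.2 chords/bar.
Fastest is A at 5 chords/bar.

Passage A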